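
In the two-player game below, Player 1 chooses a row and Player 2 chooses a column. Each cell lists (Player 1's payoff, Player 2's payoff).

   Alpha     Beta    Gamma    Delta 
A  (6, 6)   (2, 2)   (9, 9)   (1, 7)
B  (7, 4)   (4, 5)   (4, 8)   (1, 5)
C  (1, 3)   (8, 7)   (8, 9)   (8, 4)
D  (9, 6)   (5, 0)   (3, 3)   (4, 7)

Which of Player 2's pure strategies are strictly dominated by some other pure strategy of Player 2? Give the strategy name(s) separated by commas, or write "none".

Alpha: dominated, since Delta does at least as well everywhere (A: 7>6, B: 5>4, C: 4>3, D: 7>6).
Beta: dominated, since Gamma does at least as well everywhere (A: 9>2, B: 8>5, C: 9>7, D: 3>0).
Gamma: no other strategy beats it everywhere (Alpha at A (9>6); Beta at A (9>2); Delta at A (9>7)).
Delta: no other strategy beats it everywhere (Alpha at A (7>6); Beta at A (7>2); Gamma at D (7>3)).

Alpha, Beta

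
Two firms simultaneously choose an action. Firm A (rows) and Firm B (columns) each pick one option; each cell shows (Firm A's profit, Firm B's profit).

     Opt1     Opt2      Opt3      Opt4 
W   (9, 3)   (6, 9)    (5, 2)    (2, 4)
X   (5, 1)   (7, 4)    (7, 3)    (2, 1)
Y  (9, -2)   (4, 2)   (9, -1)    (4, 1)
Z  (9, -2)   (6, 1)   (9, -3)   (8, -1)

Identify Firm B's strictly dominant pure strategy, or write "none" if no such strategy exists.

Opt2

Opt2 vs Opt1: W: 9>3, X: 4>1, Y: 2>-2, Z: 1>-2.
Opt2 vs Opt3: W: 9>2, X: 4>3, Y: 2>-1, Z: 1>-3.
Opt2 vs Opt4: W: 9>4, X: 4>1, Y: 2>1, Z: 1>-1.
Opt2 strictly beats every other strategy against every opponent action, so it is strictly dominant.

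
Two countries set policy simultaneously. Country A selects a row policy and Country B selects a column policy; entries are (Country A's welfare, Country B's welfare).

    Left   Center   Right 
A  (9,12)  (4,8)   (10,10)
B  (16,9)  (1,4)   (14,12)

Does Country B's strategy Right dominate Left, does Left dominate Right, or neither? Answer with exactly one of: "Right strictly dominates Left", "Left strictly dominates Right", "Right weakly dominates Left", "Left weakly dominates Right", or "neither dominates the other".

neither dominates the other

Compare Right to Left across each choice by Country A: A: 10<12, B: 12>9.
Right does better at B but worse at A; neither strategy dominates the other.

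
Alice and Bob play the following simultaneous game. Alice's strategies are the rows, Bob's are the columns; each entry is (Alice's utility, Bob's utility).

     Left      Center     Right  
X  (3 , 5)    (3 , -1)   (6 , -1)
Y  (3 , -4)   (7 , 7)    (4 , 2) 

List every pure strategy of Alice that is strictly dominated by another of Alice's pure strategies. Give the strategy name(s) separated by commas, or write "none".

X is not dominated — it holds its own against Y at Left (3=3).
Nothing dominates Y: X at Left (3=3).

none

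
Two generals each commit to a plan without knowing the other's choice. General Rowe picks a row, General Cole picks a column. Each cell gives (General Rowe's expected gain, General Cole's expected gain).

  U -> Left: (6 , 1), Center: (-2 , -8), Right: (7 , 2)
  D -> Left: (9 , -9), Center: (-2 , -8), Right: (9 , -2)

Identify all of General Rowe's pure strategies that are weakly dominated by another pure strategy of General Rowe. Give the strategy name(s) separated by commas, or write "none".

U: dominated, since D does at least as well everywhere (Left: 9>6, Center: -2=-2, Right: 9>7).
D: no other strategy beats it everywhere (U at Left (9>6)).

U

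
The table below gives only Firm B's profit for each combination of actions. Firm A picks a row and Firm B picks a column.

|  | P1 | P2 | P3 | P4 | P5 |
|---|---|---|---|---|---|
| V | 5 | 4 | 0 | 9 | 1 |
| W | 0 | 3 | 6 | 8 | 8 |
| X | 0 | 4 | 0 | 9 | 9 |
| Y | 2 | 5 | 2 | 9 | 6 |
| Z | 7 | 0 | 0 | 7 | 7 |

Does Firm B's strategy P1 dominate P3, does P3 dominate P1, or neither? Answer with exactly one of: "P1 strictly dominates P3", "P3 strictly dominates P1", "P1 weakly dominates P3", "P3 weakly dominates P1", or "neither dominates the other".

neither dominates the other

Compare P1 to P3 across each choice by Firm A: V: 5>0, W: 0<6, X: 0=0, Y: 2=2, Z: 7>0.
P1 does better at V, Z but worse at W; neither strategy dominates the other.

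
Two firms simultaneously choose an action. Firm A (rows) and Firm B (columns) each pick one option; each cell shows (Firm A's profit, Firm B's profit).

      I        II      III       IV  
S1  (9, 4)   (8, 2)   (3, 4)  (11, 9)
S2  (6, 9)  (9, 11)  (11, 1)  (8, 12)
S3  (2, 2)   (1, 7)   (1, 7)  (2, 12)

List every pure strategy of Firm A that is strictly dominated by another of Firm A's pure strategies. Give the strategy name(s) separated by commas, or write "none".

Nothing dominates S1: S2 at I (9>6); S3 at I (9>2).
S2 is not dominated — it holds its own against S1 at II (9>8); S3 at I (6>2).
S1 strictly dominates S3 — I: 9>2, II: 8>1, III: 3>1, IV: 11>2.

S3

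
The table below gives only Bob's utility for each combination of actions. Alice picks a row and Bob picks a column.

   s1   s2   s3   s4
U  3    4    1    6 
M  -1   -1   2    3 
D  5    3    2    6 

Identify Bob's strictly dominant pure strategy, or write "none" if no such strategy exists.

s4

s4 vs s1: U: 6>3, M: 3>-1, D: 6>5.
s4 vs s2: U: 6>4, M: 3>-1, D: 6>3.
s4 vs s3: U: 6>1, M: 3>2, D: 6>2.
s4 strictly beats every other strategy against every opponent action, so it is strictly dominant.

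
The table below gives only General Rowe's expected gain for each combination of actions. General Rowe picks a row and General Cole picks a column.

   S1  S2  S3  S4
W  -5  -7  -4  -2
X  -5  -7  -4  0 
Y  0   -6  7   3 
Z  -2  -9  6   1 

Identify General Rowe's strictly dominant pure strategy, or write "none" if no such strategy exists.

Y vs W: S1: 0>-5, S2: -6>-7, S3: 7>-4, S4: 3>-2.
Y vs X: S1: 0>-5, S2: -6>-7, S3: 7>-4, S4: 3>0.
Y vs Z: S1: 0>-2, S2: -6>-9, S3: 7>6, S4: 3>1.
Y strictly beats every other strategy against every opponent action, so it is strictly dominant.

Y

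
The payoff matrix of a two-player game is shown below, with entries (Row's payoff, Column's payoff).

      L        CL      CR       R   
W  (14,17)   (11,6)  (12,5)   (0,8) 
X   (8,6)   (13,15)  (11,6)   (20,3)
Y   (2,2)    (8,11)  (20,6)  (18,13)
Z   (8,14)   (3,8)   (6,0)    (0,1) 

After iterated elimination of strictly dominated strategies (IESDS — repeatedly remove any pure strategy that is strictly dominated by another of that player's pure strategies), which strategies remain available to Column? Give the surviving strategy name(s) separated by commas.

L, CL

Column CR is eliminated: CL beats it against every remaining row (W: 6>5, X: 15>6, Y: 11>6, Z: 8>0).
For Row, X strictly dominates Y on the remaining columns (L: 8>2, CL: 13>8, R: 20>18); eliminate Y.
Column R is eliminated: L beats it against every remaining row (W: 17>8, X: 6>3, Z: 14>1).
Row Z is eliminated: W beats it against every remaining column (L: 14>8, CL: 11>3).
Among the remaining strategies, none is strictly dominated by another pure strategy of the same player, so the elimination stops.
Surviving strategies — Row: {W, X}; Column: {L, CL}.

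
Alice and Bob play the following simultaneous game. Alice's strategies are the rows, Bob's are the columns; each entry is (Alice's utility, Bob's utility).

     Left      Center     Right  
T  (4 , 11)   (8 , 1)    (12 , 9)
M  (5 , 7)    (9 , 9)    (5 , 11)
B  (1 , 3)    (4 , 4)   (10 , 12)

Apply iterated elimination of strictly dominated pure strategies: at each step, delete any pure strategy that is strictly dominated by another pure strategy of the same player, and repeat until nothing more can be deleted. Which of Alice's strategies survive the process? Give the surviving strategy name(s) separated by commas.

T, M

For Alice, T strictly dominates B on the remaining columns (Left: 4>1, Center: 8>4, Right: 12>10); eliminate B.
Column Center is eliminated: Right beats it against every remaining row (T: 9>1, M: 11>9).
Among the remaining strategies, none is strictly dominated by another pure strategy of the same player, so the elimination stops.
Surviving strategies — Alice: {T, M}; Bob: {Left, Right}.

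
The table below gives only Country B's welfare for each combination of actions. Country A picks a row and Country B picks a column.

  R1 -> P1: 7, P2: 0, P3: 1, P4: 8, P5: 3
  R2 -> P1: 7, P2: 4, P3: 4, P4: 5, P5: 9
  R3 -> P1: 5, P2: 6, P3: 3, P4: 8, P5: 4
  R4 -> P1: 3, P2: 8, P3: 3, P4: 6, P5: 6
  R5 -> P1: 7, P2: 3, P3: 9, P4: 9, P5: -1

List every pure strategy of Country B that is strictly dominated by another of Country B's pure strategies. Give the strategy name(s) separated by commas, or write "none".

P1 is not dominated — it holds its own against P2 at R1 (7>0); P3 at R1 (7>1); P4 at R2 (7>5); P5 at R1 (7>3).
P2: no other strategy beats it everywhere (P1 at R3 (6>5); P3 at R2 (4=4); P4 at R4 (8>6); P5 at R3 (6>4)).
P3 is not dominated — it holds its own against P1 at R4 (3=3); P2 at R1 (1>0); P4 at R5 (9=9); P5 at R5 (9>-1).
Nothing dominates P4: P1 at R1 (8>7); P2 at R1 (8>0); P3 at R1 (8>1); P5 at R1 (8>3).
P5 is not dominated — it holds its own against P1 at R2 (9>7); P2 at R1 (3>0); P3 at R1 (3>1); P4 at R2 (9>5).

none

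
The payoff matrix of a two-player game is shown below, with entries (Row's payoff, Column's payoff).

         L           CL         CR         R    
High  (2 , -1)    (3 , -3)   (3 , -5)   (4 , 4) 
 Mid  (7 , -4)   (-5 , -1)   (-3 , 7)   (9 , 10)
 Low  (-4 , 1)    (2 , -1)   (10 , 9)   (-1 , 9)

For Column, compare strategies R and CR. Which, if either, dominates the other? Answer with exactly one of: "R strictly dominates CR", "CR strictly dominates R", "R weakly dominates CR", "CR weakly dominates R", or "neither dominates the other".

R weakly dominates CR

R's payoffs vs CR's, by Row's action — High: 4>-5, Mid: 10>7, Low: 9=9.
R is at least as good everywhere and strictly better somewhere (tied only at Low), so R weakly but not strictly dominates CR.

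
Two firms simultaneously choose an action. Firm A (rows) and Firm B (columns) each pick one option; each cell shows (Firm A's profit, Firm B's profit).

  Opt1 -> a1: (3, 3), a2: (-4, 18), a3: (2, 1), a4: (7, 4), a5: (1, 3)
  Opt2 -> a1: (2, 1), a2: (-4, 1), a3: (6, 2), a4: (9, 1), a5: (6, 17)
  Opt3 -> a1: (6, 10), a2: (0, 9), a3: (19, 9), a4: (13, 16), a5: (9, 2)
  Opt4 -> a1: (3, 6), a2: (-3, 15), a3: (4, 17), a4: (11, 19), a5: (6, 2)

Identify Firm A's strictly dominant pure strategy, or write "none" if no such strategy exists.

Opt3 vs Opt1: a1: 6>3, a2: 0>-4, a3: 19>2, a4: 13>7, a5: 9>1.
Opt3 vs Opt2: a1: 6>2, a2: 0>-4, a3: 19>6, a4: 13>9, a5: 9>6.
Opt3 vs Opt4: a1: 6>3, a2: 0>-3, a3: 19>4, a4: 13>11, a5: 9>6.
Opt3 strictly beats every other strategy against every opponent action, so it is strictly dominant.

Opt3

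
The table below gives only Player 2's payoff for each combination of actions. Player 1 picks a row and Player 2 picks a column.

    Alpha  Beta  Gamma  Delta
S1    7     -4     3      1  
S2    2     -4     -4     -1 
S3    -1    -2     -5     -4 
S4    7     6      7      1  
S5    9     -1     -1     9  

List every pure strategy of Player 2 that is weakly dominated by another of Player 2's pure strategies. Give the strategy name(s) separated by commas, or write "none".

Alpha: no other strategy beats it everywhere (Beta at S1 (7>-4); Gamma at S1 (7>3); Delta at S1 (7>1)).
Alpha weakly dominates Beta — S1: 7>-4, S2: 2>-4, S3: -1>-2, S4: 7>6, S5: 9>-1.
Gamma is weakly dominated by Alpha (S1: 7>3, S2: 2>-4, S3: -1>-5, S4: 7=7, S5: 9>-1).
Delta is weakly dominated by Alpha (S1: 7>1, S2: 2>-1, S3: -1>-4, S4: 7>1, S5: 9=9).

Beta, Gamma, Delta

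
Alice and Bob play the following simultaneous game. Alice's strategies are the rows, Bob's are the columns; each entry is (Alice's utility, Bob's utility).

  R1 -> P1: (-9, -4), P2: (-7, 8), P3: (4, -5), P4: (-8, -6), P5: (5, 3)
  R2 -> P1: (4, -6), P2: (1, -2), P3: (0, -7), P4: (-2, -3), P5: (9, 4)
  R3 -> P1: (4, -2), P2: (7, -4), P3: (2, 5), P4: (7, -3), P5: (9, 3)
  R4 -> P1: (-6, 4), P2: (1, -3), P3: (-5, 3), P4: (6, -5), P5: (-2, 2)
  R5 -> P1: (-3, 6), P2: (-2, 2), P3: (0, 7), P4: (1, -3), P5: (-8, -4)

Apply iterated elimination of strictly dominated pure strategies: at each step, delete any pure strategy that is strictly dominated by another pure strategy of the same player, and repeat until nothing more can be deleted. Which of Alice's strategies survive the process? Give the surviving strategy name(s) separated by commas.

R1, R2, R3

For Alice, R3 strictly dominates R4 on the remaining columns (P1: 4>-6, P2: 7>1, P3: 2>-5, P4: 7>6, P5: 9>-2); eliminate R4.
Alice's strategy R5 is strictly dominated by R3 (P1: 4>-3, P2: 7>-2, P3: 2>0, P4: 7>1, P5: 9>-8) and is removed.
Bob's strategy P1 is strictly dominated by P5 (R1: 3>-4, R2: 4>-6, R3: 3>-2) and is removed.
For Bob, P5 strictly dominates P4 on the remaining rows (R1: 3>-6, R2: 4>-3, R3: 3>-3); eliminate P4.
Among the remaining strategies, none is strictly dominated by another pure strategy of the same player, so the elimination stops.
Surviving strategies — Alice: {R1, R2, R3}; Bob: {P2, P3, P5}.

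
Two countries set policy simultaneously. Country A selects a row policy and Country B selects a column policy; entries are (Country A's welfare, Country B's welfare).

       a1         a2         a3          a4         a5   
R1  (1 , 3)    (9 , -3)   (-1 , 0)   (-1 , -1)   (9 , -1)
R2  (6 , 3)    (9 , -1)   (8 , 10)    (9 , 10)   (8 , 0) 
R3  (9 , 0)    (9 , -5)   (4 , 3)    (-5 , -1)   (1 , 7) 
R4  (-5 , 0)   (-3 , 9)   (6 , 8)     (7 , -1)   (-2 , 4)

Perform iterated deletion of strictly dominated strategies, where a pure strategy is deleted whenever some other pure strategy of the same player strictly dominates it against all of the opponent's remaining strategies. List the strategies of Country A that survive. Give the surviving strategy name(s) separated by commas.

R1, R2, R3

Country A's strategy R4 is strictly dominated by R2 (a1: 6>-5, a2: 9>-3, a3: 8>6, a4: 9>7, a5: 8>-2) and is removed.
Column a2 is eliminated: a1 beats it against every remaining row (R1: 3>-3, R2: 3>-1, R3: 0>-5).
Among the remaining strategies, none is strictly dominated by another pure strategy of the same player, so the elimination stops.
Surviving strategies — Country A: {R1, R2, R3}; Country B: {a1, a3, a4, a5}.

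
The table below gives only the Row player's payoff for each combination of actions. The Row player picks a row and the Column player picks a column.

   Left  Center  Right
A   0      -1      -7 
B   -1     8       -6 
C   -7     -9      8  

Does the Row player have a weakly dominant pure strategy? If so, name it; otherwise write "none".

none

A fails to dominate B at Center (-1<8).
B fails to dominate A at Left (-1<0).
C fails to dominate A at Left (-7<0).
No single strategy dominates all the others.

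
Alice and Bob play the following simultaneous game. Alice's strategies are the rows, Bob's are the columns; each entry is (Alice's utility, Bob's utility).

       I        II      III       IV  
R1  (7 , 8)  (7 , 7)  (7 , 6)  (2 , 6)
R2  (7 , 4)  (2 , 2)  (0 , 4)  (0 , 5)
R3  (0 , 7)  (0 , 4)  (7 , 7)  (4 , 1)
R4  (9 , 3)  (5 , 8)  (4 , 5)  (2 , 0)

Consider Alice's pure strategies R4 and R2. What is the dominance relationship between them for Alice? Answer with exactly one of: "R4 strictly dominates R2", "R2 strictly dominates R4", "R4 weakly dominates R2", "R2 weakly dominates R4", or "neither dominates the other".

R4 strictly dominates R2

R4's payoffs vs R2's, by Bob's action — I: 9>7, II: 5>2, III: 4>0, IV: 2>0.
R4 gives a strictly higher payoff against each opponent action, so R4 strictly dominates R2.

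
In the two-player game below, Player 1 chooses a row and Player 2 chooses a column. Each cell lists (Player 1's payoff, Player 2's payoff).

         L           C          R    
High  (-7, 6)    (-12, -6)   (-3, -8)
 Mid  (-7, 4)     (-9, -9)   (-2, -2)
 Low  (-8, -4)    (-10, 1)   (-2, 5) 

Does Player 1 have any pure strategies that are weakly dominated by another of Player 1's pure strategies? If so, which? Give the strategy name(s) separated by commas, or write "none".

High, Low

High: dominated, since Mid does at least as well everywhere (L: -7=-7, C: -9>-12, R: -2>-3).
Mid is not dominated — it holds its own against High at C (-9>-12); Low at L (-7>-8).
Low: dominated, since Mid does at least as well everywhere (L: -7>-8, C: -9>-10, R: -2=-2).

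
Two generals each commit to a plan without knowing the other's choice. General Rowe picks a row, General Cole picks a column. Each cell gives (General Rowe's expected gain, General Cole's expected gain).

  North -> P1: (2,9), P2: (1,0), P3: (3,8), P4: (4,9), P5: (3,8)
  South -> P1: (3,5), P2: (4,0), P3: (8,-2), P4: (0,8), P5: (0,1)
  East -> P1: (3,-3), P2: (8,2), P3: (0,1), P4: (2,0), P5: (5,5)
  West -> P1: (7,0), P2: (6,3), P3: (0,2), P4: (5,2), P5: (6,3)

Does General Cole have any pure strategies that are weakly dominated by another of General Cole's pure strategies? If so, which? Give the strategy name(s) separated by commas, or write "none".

P1, P2, P3

P1 is weakly dominated by P4 (North: 9=9, South: 8>5, East: 0>-3, West: 2>0).
P2 is weakly dominated by P5 (North: 8>0, South: 1>0, East: 5>2, West: 3=3).
P3 is weakly dominated by P5 (North: 8=8, South: 1>-2, East: 5>1, West: 3>2).
Nothing dominates P4: P1 at South (8>5); P2 at North (9>0); P3 at North (9>8); P5 at North (9>8).
Nothing dominates P5: P1 at East (5>-3); P2 at North (8>0); P3 at South (1>-2); P4 at East (5>0).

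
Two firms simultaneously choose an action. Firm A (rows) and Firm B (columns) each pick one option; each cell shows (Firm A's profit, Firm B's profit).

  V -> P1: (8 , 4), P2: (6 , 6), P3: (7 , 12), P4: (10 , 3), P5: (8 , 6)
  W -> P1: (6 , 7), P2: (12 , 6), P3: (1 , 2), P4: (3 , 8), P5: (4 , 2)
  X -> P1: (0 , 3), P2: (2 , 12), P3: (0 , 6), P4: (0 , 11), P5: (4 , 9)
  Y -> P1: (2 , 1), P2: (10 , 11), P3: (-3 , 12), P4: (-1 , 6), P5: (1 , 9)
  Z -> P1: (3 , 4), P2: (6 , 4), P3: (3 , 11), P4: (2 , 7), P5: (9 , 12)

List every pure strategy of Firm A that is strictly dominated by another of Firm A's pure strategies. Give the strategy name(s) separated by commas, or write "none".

V: no other strategy beats it everywhere (W at P1 (8>6); X at P1 (8>0); Y at P1 (8>2); Z at P1 (8>3)).
Nothing dominates W: V at P2 (12>6); X at P1 (6>0); Y at P1 (6>2); Z at P1 (6>3).
X: dominated, since V does at least as well everywhere (P1: 8>0, P2: 6>2, P3: 7>0, P4: 10>0, P5: 8>4).
W strictly dominates Y — P1: 6>2, P2: 12>10, P3: 1>-3, P4: 3>-1, P5: 4>1.
Z: no other strategy beats it everywhere (V at P2 (6=6); W at P3 (3>1); X at P1 (3>0); Y at P1 (3>2)).

X, Y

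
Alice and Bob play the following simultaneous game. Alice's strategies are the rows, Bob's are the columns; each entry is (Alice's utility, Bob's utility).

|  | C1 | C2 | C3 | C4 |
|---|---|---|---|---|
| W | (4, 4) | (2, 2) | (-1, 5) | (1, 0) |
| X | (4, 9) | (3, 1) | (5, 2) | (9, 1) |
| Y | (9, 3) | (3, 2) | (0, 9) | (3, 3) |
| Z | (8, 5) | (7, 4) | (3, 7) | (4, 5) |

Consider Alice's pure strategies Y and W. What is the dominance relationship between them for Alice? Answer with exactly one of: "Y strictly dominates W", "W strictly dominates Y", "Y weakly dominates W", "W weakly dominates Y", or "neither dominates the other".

Y strictly dominates W

Compare Y to W across every action of Bob: C1: 9>4, C2: 3>2, C3: 0>-1, C4: 3>1.
Every comparison favours Y, so Y strictly dominates W.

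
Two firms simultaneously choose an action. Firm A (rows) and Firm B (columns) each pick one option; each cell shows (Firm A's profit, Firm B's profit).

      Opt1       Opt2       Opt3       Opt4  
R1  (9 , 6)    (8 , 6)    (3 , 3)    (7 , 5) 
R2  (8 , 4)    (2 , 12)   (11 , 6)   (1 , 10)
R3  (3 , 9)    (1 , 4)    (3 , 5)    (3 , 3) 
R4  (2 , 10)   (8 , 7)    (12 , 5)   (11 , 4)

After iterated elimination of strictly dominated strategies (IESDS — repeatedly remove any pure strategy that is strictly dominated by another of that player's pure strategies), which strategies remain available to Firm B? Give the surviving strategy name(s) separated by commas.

Opt1, Opt2

For Firm B, Opt2 strictly dominates Opt4 on the remaining rows (R1: 6>5, R2: 12>10, R3: 4>3, R4: 7>4); eliminate Opt4.
Firm A's strategy R3 is strictly dominated by R2 (Opt1: 8>3, Opt2: 2>1, Opt3: 11>3) and is removed.
For Firm B, Opt2 strictly dominates Opt3 on the remaining rows (R1: 6>3, R2: 12>6, R4: 7>5); eliminate Opt3.
Firm A's strategy R2 is strictly dominated by R1 (Opt1: 9>8, Opt2: 8>2) and is removed.
Among the remaining strategies, none is strictly dominated by another pure strategy of the same player, so the elimination stops.
Surviving strategies — Firm A: {R1, R4}; Firm B: {Opt1, Opt2}.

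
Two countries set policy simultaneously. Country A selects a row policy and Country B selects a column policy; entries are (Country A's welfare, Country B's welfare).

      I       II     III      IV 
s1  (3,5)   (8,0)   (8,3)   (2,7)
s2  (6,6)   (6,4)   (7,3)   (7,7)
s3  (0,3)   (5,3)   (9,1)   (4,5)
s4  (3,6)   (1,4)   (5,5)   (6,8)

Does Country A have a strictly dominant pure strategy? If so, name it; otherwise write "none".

s1 fails to dominate s2 at I (3<6).
s2 fails to dominate s1 at II (6<8).
s3 fails to dominate s1 at I (0<3).
s4 fails to dominate s1 at I (3=3).
No single strategy dominates all the others.

none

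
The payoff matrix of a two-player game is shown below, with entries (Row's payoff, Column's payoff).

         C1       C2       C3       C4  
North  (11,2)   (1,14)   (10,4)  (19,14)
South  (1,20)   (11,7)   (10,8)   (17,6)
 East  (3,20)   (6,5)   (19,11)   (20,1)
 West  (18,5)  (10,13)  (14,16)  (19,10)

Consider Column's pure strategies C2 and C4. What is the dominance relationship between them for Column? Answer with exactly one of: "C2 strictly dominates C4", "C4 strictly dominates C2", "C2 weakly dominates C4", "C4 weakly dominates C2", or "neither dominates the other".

C2 weakly dominates C4

C2's payoffs vs C4's, by Row's action — North: 14=14, South: 7>6, East: 5>1, West: 13>10.
C2 is at least as good everywhere and strictly better somewhere (tied only at North), so C2 weakly but not strictly dominates C4.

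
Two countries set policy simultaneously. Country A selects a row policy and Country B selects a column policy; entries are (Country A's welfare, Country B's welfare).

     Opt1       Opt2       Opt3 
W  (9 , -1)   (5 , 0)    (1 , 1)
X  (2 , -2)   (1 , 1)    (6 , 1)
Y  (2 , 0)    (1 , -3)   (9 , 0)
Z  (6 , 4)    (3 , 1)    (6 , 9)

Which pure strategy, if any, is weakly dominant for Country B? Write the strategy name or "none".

Opt3 vs Opt1: W: 1>-1, X: 1>-2, Y: 0=0, Z: 9>4.
Opt3 vs Opt2: W: 1>0, X: 1=1, Y: 0>-3, Z: 9>1.
Opt3 is at least as good as every other strategy against every opponent action, so it is weakly dominant.

Opt3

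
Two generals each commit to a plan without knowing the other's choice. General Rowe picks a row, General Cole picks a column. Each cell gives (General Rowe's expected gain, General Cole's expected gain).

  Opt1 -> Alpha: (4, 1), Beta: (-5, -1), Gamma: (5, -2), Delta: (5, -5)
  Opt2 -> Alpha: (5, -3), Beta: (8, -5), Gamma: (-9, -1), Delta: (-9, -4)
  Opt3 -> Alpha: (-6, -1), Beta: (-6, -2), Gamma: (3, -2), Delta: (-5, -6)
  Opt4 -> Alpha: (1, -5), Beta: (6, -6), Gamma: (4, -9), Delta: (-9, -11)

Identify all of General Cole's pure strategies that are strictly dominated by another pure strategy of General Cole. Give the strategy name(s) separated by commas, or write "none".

Alpha: no other strategy beats it everywhere (Beta at Opt1 (1>-1); Gamma at Opt1 (1>-2); Delta at Opt1 (1>-5)).
Beta is strictly dominated by Alpha (Opt1: 1>-1, Opt2: -3>-5, Opt3: -1>-2, Opt4: -5>-6).
Nothing dominates Gamma: Alpha at Opt2 (-1>-3); Beta at Opt2 (-1>-5); Delta at Opt1 (-2>-5).
Delta is strictly dominated by Alpha (Opt1: 1>-5, Opt2: -3>-4, Opt3: -1>-6, Opt4: -5>-11).

Beta, Delta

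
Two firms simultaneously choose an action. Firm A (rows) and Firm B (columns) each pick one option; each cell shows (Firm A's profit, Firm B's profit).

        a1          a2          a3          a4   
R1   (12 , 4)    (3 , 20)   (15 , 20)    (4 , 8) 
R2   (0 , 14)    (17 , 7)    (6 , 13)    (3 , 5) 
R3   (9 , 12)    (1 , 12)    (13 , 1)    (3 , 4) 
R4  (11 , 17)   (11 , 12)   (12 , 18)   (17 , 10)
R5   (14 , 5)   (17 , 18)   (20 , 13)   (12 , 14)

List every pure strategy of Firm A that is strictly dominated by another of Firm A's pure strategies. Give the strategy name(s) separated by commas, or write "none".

R1: dominated, since R5 does at least as well everywhere (a1: 14>12, a2: 17>3, a3: 20>15, a4: 12>4).
R2 is not dominated — it holds its own against R1 at a2 (17>3); R3 at a2 (17>1); R4 at a2 (17>11); R5 at a2 (17=17).
R3: dominated, since R1 does at least as well everywhere (a1: 12>9, a2: 3>1, a3: 15>13, a4: 4>3).
R4: no other strategy beats it everywhere (R1 at a2 (11>3); R2 at a1 (11>0); R3 at a1 (11>9); R5 at a4 (17>12)).
R5: no other strategy beats it everywhere (R1 at a1 (14>12); R2 at a1 (14>0); R3 at a1 (14>9); R4 at a1 (14>11)).

R1, R3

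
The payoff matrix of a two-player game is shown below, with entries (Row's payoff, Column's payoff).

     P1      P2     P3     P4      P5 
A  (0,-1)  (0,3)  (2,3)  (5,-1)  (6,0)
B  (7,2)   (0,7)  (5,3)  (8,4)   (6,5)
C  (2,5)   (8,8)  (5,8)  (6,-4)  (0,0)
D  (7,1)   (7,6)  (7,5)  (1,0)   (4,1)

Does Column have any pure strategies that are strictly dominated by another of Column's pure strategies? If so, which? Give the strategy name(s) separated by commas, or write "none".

P1, P4, P5

P2 strictly dominates P1 — A: 3>-1, B: 7>2, C: 8>5, D: 6>1.
P2: no other strategy beats it everywhere (P1 at A (3>-1); P3 at A (3=3); P4 at A (3>-1); P5 at A (3>0)).
P3 is not dominated — it holds its own against P1 at A (3>-1); P2 at A (3=3); P4 at A (3>-1); P5 at A (3>0).
P2 strictly dominates P4 — A: 3>-1, B: 7>4, C: 8>-4, D: 6>0.
P5: dominated, since P2 does at least as well everywhere (A: 3>0, B: 7>5, C: 8>0, D: 6>1).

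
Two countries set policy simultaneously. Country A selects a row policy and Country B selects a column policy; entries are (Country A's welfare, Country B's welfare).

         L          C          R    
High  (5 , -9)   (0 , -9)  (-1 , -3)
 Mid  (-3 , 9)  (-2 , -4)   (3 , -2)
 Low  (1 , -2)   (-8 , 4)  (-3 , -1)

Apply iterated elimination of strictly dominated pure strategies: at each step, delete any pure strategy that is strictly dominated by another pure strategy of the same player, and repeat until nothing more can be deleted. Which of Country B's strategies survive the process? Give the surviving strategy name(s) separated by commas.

For Country A, High strictly dominates Low on the remaining columns (L: 5>1, C: 0>-8, R: -1>-3); eliminate Low.
Column C is eliminated: R beats it against every remaining row (High: -3>-9, Mid: -2>-4).
Among the remaining strategies, none is strictly dominated by another pure strategy of the same player, so the elimination stops.
Surviving strategies — Country A: {High, Mid}; Country B: {L, R}.

L, R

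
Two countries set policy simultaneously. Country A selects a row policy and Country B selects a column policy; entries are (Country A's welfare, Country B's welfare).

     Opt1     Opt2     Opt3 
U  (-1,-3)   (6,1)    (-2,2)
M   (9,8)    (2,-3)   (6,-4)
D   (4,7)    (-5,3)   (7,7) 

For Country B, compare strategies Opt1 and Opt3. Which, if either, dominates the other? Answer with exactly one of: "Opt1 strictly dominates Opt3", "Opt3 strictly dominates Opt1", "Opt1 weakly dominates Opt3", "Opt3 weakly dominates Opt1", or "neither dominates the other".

Compare Opt1 to Opt3 across each opponent action: U: -3<2, M: 8>-4, D: 7=7.
Opt1 does better at M but worse at U; neither strategy dominates the other.

neither dominates the other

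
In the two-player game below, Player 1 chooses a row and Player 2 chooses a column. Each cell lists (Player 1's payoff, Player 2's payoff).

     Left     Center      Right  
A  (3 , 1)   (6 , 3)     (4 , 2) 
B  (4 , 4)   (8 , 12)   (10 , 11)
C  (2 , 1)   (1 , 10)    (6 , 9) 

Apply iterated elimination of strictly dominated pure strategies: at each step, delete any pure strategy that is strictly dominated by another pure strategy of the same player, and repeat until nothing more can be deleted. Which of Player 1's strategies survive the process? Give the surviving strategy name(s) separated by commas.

B

Player 1's strategy A is strictly dominated by B (Left: 4>3, Center: 8>6, Right: 10>4) and is removed.
Row C is eliminated: B beats it against every remaining column (Left: 4>2, Center: 8>1, Right: 10>6).
Column Left is eliminated: Center beats it against every remaining row (B: 12>4).
Player 2's strategy Right is strictly dominated by Center (B: 12>11) and is removed.
Among the remaining strategies, none is strictly dominated by another pure strategy of the same player, so the elimination stops.
Surviving strategies — Player 1: {B}; Player 2: {Center}.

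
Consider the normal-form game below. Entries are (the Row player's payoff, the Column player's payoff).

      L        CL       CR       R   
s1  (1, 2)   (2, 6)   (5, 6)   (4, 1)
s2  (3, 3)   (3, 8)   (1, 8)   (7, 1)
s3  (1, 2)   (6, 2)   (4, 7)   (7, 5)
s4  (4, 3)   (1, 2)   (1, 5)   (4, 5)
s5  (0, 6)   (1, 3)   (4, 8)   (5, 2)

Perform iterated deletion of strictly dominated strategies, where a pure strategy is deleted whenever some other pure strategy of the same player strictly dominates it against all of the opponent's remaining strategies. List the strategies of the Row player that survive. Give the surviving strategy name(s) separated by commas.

s1, s3

The Column player's strategy L is strictly dominated by CR (s1: 6>2, s2: 8>3, s3: 7>2, s4: 5>3, s5: 8>6) and is removed.
Row s4 is eliminated: s3 beats it against every remaining column (CL: 6>1, CR: 4>1, R: 7>4).
For the Column player, CR strictly dominates R on the remaining rows (s1: 6>1, s2: 8>1, s3: 7>5, s5: 8>2); eliminate R.
The Row player's strategy s2 is strictly dominated by s3 (CL: 6>3, CR: 4>1) and is removed.
The Row player's strategy s5 is strictly dominated by s1 (CL: 2>1, CR: 5>4) and is removed.
Among the remaining strategies, none is strictly dominated by another pure strategy of the same player, so the elimination stops.
Surviving strategies — the Row player: {s1, s3}; the Column player: {CL, CR}.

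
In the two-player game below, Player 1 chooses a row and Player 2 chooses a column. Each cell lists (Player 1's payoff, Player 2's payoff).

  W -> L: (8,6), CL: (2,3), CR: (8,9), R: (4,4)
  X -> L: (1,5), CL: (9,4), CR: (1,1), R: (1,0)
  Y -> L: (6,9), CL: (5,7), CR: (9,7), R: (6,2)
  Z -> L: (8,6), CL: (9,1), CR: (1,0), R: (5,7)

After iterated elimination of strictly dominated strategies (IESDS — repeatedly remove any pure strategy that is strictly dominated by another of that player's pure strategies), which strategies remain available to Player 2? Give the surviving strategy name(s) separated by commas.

L, CR, R

Column CL is eliminated: L beats it against every remaining row (W: 6>3, X: 5>4, Y: 9>7, Z: 6>1).
For Player 1, W strictly dominates X on the remaining columns (L: 8>1, CR: 8>1, R: 4>1); eliminate X.
Among the remaining strategies, none is strictly dominated by another pure strategy of the same player, so the elimination stops.
Surviving strategies — Player 1: {W, Y, Z}; Player 2: {L, CR, R}.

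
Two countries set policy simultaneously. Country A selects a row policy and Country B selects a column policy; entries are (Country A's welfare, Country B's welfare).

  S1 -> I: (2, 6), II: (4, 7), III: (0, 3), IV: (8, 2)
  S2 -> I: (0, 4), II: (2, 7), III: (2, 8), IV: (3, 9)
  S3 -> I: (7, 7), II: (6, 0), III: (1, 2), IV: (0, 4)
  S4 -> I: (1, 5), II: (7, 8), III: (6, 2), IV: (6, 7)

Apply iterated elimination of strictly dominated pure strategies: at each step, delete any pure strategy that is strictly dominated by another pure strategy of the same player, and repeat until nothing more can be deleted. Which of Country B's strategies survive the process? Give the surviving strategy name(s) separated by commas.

Row S2 is eliminated: S4 beats it against every remaining column (I: 1>0, II: 7>2, III: 6>2, IV: 6>3).
Country B's strategy III is strictly dominated by I (S1: 6>3, S3: 7>2, S4: 5>2) and is removed.
Among the remaining strategies, none is strictly dominated by another pure strategy of the same player, so the elimination stops.
Surviving strategies — Country A: {S1, S3, S4}; Country B: {I, II, IV}.

I, II, IV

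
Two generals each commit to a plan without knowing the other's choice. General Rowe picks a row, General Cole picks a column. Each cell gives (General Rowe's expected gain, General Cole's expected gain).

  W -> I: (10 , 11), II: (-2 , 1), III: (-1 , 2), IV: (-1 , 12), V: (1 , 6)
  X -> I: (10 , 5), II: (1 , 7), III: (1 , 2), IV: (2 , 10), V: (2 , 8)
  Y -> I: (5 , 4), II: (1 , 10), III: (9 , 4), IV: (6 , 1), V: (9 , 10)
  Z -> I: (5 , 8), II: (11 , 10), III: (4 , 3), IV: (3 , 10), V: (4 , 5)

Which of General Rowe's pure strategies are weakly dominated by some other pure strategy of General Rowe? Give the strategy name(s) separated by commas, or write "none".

W

W: dominated, since X does at least as well everywhere (I: 10=10, II: 1>-2, III: 1>-1, IV: 2>-1, V: 2>1).
X: no other strategy beats it everywhere (W at II (1>-2); Y at I (10>5); Z at I (10>5)).
Y is not dominated — it holds its own against W at II (1>-2); X at III (9>1); Z at III (9>4).
Z: no other strategy beats it everywhere (W at II (11>-2); X at II (11>1); Y at II (11>1)).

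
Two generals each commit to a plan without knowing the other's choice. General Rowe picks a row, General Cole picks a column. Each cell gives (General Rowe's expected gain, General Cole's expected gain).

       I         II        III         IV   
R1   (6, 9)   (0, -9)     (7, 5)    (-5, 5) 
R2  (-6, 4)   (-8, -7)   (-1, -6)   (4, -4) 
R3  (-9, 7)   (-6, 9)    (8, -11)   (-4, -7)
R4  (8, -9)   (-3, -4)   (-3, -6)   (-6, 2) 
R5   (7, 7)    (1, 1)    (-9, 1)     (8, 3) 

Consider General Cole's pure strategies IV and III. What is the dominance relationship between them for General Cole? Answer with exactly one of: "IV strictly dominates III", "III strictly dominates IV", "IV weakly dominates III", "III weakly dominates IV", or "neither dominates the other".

IV weakly dominates III

Compare IV to III across each choice by General Rowe: R1: 5=5, R2: -4>-6, R3: -7>-11, R4: 2>-6, R5: 3>1.
IV is at least as good everywhere and strictly better somewhere (tied only at R1), so IV weakly but not strictly dominates III.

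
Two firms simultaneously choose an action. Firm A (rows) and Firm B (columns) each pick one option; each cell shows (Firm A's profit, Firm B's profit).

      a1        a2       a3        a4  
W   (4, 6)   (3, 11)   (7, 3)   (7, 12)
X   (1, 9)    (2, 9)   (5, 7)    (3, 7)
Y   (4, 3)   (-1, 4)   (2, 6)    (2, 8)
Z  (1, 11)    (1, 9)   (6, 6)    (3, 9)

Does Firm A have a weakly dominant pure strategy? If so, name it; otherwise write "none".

W vs X: a1: 4>1, a2: 3>2, a3: 7>5, a4: 7>3.
W vs Y: a1: 4=4, a2: 3>-1, a3: 7>2, a4: 7>2.
W vs Z: a1: 4>1, a2: 3>1, a3: 7>6, a4: 7>3.
W is at least as good as every other strategy against every opponent action, so it is weakly dominant.

W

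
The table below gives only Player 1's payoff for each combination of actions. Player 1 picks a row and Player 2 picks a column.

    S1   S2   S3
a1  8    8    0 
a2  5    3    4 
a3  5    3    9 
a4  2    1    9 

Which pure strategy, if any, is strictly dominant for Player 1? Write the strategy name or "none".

none

a1 fails to dominate a2 at S3 (0<4).
a2 fails to dominate a1 at S1 (5<8).
a3 fails to dominate a1 at S1 (5<8).
a4 fails to dominate a1 at S1 (2<8).
No single strategy dominates all the others.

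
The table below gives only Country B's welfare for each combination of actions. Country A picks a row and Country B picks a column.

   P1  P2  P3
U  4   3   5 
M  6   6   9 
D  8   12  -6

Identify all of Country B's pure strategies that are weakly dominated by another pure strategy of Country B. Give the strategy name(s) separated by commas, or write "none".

Nothing dominates P1: P2 at U (4>3); P3 at D (8>-6).
P2: no other strategy beats it everywhere (P1 at D (12>8); P3 at D (12>-6)).
Nothing dominates P3: P1 at U (5>4); P2 at U (5>3).

none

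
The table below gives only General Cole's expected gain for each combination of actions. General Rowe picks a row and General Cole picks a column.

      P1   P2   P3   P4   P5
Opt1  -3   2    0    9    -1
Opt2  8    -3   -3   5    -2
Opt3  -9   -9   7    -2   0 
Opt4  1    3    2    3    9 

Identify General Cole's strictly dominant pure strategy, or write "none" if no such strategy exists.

P1 fails to dominate P2 at Opt1 (-3<2).
P2 fails to dominate P1 at Opt2 (-3<8).
P3 fails to dominate P1 at Opt2 (-3<8).
P4 fails to dominate P1 at Opt2 (5<8).
P5 fails to dominate P1 at Opt2 (-2<8).
No single strategy dominates all the others.

none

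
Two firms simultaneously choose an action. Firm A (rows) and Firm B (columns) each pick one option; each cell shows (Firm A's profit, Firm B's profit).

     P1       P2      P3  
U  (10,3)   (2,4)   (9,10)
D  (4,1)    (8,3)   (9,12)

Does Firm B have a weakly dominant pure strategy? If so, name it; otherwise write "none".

P3

P3 vs P1: U: 10>3, D: 12>1.
P3 vs P2: U: 10>4, D: 12>3.
P3 is at least as good as every other strategy against every opponent action, so it is weakly dominant.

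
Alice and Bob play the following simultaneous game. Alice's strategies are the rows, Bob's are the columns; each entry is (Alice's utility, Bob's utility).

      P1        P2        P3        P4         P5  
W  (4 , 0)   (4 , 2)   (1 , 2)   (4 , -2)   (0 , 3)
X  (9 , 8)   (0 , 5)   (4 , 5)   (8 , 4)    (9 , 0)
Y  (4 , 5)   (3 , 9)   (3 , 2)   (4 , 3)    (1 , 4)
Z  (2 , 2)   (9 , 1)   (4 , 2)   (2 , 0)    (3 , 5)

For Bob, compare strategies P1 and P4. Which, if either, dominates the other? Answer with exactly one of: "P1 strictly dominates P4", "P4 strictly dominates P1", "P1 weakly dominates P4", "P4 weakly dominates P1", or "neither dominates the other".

P1's payoffs vs P4's, by Alice's action — W: 0>-2, X: 8>4, Y: 5>3, Z: 2>0.
P1 gives a strictly higher payoff against each choice by Alice, so P1 strictly dominates P4.

P1 strictly dominates P4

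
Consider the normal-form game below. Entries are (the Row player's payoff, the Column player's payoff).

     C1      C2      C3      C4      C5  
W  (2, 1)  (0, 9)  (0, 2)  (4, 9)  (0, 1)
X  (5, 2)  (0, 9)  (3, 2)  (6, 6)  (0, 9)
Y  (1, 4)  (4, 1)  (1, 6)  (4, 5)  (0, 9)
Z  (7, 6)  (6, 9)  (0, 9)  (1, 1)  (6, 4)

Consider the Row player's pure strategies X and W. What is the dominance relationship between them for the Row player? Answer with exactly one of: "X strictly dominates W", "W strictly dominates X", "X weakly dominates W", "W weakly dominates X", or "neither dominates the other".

X's payoffs vs W's, by the Column player's action — C1: 5>2, C2: 0=0, C3: 3>0, C4: 6>4, C5: 0=0.
X is at least as good everywhere and strictly better somewhere (tied only at C2, C5), so X weakly but not strictly dominates W.

X weakly dominates W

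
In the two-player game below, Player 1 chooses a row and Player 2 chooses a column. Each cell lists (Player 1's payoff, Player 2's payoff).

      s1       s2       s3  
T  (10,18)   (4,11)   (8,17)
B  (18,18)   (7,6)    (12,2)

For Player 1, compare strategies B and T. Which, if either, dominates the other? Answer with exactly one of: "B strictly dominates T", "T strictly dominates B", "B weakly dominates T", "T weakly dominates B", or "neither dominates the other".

B strictly dominates T

B's payoffs vs T's, by Player 2's action — s1: 18>10, s2: 7>4, s3: 12>8.
Every comparison favours B, so B strictly dominates T.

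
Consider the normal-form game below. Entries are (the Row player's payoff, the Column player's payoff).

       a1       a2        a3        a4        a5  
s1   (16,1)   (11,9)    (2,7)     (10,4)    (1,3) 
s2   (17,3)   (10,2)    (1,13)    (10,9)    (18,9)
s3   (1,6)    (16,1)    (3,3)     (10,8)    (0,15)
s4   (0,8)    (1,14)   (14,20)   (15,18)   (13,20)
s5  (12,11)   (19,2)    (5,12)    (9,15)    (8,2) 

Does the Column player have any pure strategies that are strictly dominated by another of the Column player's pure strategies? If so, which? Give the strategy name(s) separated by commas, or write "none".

a1: dominated, since a4 does at least as well everywhere (s1: 4>1, s2: 9>3, s3: 8>6, s4: 18>8, s5: 15>11).
Nothing dominates a2: a1 at s1 (9>1); a3 at s1 (9>7); a4 at s1 (9>4); a5 at s1 (9>3).
Nothing dominates a3: a1 at s1 (7>1); a2 at s2 (13>2); a4 at s1 (7>4); a5 at s1 (7>3).
a4: no other strategy beats it everywhere (a1 at s1 (4>1); a2 at s2 (9>2); a3 at s3 (8>3); a5 at s1 (4>3)).
a5 is not dominated — it holds its own against a1 at s1 (3>1); a2 at s2 (9>2); a3 at s3 (15>3); a4 at s2 (9=9).

a1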